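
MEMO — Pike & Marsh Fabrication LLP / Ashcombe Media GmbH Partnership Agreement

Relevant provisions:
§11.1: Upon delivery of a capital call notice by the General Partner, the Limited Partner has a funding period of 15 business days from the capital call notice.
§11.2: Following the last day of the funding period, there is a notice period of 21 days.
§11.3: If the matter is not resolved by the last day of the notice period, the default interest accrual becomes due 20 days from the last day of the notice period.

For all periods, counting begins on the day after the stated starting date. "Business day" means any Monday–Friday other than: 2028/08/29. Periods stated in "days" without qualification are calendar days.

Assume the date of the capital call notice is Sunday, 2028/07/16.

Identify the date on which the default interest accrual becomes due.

2028/09/14

From Sunday, 2028/07/16, 15 business days (Jul 17, Jul 18, Jul 19, Jul 20, …, Aug 2, Aug 3, Aug 4, skipping weekends) brings us to Friday, 2028/08/04, which is the last day of the funding period.
The last day of the notice period: 2028/08/04 + 21 days = 2028/08/25.
Adding 20 calendar days to 2028/08/25 gives 2028/09/14, which is the date on which the default interest accrual becomes due.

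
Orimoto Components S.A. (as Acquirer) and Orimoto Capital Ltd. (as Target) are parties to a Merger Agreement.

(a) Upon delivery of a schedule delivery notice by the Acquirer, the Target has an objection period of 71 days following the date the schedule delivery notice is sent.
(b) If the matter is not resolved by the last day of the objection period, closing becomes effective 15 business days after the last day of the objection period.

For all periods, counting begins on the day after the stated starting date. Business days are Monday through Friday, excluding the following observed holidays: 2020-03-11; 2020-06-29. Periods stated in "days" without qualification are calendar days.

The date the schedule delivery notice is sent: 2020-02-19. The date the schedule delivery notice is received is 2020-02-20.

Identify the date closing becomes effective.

Adding 71 calendar days to 2020-02-19 gives 2020-04-30, which is the last day of the objection period.
From Thursday, 2020-04-30, 15 business days (May 1, May 4, May 5, May 6, …, May 19, May 20, May 21, skipping weekends) brings us to Thursday, 2020-05-21, which is the date closing becomes effective.

2020-05-21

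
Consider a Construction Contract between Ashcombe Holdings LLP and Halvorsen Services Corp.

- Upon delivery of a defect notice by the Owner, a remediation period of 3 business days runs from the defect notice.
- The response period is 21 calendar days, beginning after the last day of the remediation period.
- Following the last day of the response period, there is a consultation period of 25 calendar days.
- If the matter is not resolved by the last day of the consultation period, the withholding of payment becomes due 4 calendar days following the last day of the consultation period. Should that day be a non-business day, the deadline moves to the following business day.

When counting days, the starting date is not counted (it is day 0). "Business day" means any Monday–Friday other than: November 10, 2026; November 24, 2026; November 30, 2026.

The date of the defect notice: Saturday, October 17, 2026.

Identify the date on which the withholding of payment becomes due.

The last day of the remediation period: 3 business days after Saturday, October 17, 2026, skipping weekends — Oct 19, Oct 20, Oct 21 — lands on Wednesday, October 21, 2026.
The last day of the response period: 21 calendar days after October 21, 2026 is November 11, 2026.
Adding 25 calendar days to November 11, 2026 gives December 6, 2026, which is the last day of the consultation period.
The date on which the withholding of payment becomes due: 4 calendar days after December 6, 2026 is December 10, 2026. December 10, 2026 is a Thursday and is not a listed holiday, so no roll-forward applies.

December 10, 2026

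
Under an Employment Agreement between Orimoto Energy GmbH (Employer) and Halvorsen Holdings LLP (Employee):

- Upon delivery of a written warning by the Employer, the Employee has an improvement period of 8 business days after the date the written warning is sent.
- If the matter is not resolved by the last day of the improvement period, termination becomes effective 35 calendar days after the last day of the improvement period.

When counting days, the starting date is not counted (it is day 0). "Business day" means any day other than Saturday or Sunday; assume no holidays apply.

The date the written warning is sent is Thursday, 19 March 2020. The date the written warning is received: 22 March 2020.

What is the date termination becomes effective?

The last day of the improvement period: counting 8 business days from Thursday, 19 March 2020 (Mar 20, Mar 23, Mar 24, Mar 25, Mar 26, Mar 27, Mar 30, Mar 31, skipping weekends) reaches Tuesday, 31 March 2020.
Adding 35 calendar days to 31 March 2020 gives 5 May 2020, which is the date termination becomes effective.

5 May 2020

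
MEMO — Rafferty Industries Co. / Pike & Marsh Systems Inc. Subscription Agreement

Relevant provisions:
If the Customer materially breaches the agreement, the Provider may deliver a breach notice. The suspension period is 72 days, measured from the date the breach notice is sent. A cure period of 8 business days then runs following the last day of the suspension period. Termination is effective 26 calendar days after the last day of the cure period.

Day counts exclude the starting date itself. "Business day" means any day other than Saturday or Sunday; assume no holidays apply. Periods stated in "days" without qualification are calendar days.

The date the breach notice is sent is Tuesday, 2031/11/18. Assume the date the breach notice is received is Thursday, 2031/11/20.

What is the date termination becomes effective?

2032/03/07

The last day of the suspension period: 2031/11/18 + 72 days = 2032/01/29.
The last day of the cure period: 8 business days after Thursday, 2032/01/29, skipping weekends — Jan 30, Feb 2, Feb 3, Feb 4, Feb 5, Feb 6, Feb 9, Feb 10 — lands on Tuesday, 2032/02/10.
The date termination becomes effective: 26 calendar days after 2032/02/10 is 2032/03/07.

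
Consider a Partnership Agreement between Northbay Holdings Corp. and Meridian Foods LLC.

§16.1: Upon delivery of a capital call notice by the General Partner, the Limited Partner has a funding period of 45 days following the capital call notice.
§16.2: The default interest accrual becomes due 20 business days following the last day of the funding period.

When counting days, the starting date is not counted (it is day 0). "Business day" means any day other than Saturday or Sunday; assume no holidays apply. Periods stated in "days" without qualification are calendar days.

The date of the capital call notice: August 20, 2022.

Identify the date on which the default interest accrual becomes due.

Adding 45 calendar days to August 20, 2022 gives October 4, 2022, which is the last day of the funding period.
From Tuesday, October 4, 2022, 20 business days (Oct 5, Oct 6, Oct 7, Oct 10, …, Oct 28, Oct 31, Nov 1, skipping weekends) brings us to Tuesday, November 1, 2022, which is the date on which the default interest accrual becomes due.

November 1, 2022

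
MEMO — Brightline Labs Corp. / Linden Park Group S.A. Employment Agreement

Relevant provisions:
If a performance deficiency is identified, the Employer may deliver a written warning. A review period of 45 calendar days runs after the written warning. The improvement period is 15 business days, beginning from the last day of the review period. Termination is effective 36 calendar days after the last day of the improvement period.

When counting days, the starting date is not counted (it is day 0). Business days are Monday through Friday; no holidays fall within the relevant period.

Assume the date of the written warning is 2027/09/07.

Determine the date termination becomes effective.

2027/12/18

The last day of the review period: 2027/09/07 + 45 days = 2027/10/22.
The last day of the improvement period: counting 15 business days from Friday, 2027/10/22 (Oct 25, Oct 26, Oct 27, Oct 28, …, Nov 10, Nov 11, Nov 12, skipping weekends) reaches Friday, 2027/11/12.
The date termination becomes effective: 36 calendar days after 2027/11/12 is 2027/12/18.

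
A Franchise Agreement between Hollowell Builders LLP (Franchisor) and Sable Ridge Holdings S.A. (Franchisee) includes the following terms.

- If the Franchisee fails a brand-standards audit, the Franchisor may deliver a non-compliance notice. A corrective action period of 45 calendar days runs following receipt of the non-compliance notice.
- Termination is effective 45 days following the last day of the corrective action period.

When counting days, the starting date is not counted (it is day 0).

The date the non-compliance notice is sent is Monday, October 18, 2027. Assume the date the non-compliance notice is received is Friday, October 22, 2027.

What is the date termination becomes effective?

January 20, 2028

The last day of the corrective action period: October 22, 2027 + 45 days = December 6, 2027.
The date termination becomes effective: December 6, 2027 + 45 days = January 20, 2028.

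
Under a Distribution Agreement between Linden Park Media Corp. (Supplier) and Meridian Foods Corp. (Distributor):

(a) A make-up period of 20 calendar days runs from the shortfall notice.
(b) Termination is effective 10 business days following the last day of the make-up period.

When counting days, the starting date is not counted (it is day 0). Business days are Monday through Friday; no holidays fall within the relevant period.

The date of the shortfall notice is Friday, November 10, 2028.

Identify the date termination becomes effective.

The last day of the make-up period: 20 calendar days after November 10, 2028 is November 30, 2028.
The date termination becomes effective: counting 10 business days from Thursday, November 30, 2028 (Dec 1, Dec 4, Dec 5, Dec 6, Dec 7, Dec 8, Dec 11, Dec 12, Dec 13, Dec 14, skipping weekends) reaches Thursday, December 14, 2028.

December 14, 2028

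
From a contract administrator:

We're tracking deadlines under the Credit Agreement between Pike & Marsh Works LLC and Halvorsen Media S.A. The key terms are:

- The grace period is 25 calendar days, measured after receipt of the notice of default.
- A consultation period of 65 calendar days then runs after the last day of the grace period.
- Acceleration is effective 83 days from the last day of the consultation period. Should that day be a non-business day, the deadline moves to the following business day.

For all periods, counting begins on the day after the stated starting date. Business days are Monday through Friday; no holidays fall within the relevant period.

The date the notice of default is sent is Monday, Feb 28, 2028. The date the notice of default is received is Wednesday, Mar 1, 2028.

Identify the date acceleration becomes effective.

Aug 21, 2028

The last day of the grace period: 25 calendar days after Mar 1, 2028 is Mar 26, 2028.
The last day of the consultation period: 65 calendar days after Mar 26, 2028 is May 30, 2028.
Adding 83 calendar days to May 30, 2028 gives Aug 21, 2028, which is the date acceleration becomes effective. Aug 21, 2028 is a Monday, so no roll-forward applies.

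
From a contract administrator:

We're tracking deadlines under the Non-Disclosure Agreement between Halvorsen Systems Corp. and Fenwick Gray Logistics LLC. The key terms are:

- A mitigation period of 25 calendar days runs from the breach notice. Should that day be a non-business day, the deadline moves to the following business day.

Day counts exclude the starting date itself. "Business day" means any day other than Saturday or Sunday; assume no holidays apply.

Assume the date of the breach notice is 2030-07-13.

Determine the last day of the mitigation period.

Adding 25 calendar days to 2030-07-13 gives 2030-08-07, which is the last day of the mitigation period. 2030-08-07 is a Wednesday, so no roll-forward applies.

2030-08-07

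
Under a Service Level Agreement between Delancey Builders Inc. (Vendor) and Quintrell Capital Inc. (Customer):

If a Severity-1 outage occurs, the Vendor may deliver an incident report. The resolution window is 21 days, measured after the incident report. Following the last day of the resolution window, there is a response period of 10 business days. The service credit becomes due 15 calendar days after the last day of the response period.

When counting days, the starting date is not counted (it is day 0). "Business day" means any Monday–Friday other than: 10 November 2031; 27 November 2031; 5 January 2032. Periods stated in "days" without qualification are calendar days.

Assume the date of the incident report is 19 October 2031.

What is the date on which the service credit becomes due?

Adding 21 calendar days to 19 October 2031 gives 9 November 2031, which is the last day of the resolution window.
From Sunday, 9 November 2031, 10 business days (Nov 11, Nov 12, Nov 13, Nov 14, Nov 17, Nov 18, Nov 19, Nov 20, Nov 21, Nov 24, skipping weekends and the listed holiday on Nov 10) brings us to Monday, 24 November 2031, which is the last day of the response period.
Adding 15 calendar days to 24 November 2031 gives 9 December 2031, which is the date on which the service credit becomes due.

9 December 2031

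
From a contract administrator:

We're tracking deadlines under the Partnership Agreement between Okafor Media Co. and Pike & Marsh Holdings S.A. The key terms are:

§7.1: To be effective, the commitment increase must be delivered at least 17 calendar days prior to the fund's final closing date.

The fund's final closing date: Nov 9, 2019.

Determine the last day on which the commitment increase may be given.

Counting back 17 calendar days from Nov 9, 2019 gives Oct 23, 2019.

Oct 23, 2019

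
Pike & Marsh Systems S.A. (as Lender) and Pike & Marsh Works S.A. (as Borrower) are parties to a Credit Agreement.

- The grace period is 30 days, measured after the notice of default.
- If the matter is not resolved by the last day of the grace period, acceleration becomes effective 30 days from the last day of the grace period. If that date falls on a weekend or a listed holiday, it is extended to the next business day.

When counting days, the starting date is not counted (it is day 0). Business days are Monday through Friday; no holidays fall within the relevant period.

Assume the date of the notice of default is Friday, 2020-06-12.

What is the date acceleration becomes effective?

The last day of the grace period: 2020-06-12 + 30 days = 2020-07-12.
The date acceleration becomes effective: 30 calendar days after 2020-07-12 is 2020-08-11. 2020-08-11 is a Tuesday, so no roll-forward applies.

2020-08-11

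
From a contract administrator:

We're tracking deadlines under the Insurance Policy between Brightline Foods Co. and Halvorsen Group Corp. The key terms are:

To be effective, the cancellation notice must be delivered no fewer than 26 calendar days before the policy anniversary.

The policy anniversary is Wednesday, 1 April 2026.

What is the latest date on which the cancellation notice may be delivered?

1 April 2026 minus 26 days is 6 March 2026.

6 March 2026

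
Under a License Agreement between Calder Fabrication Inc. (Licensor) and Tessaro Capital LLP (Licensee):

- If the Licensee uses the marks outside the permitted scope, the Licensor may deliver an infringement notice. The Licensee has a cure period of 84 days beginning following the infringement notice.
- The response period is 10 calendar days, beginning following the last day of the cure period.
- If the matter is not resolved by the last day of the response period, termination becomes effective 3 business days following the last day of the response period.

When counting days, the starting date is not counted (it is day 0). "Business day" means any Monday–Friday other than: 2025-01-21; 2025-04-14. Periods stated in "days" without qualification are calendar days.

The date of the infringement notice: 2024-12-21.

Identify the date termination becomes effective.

2025-03-28

Adding 84 calendar days to 2024-12-21 gives 2025-03-15, which is the last day of the cure period.
The last day of the response period: 2025-03-15 + 10 days = 2025-03-25.
The date termination becomes effective: counting 3 business days from Tuesday, 2025-03-25 (Mar 26, Mar 27, Mar 28, skipping weekends) reaches Friday, 2025-03-28.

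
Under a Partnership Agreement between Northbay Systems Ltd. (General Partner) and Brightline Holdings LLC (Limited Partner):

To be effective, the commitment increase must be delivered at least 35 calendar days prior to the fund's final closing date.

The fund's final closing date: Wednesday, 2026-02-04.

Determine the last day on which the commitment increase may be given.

Counting back 35 calendar days from 2026-02-04 gives 2025-12-31.

2025-12-31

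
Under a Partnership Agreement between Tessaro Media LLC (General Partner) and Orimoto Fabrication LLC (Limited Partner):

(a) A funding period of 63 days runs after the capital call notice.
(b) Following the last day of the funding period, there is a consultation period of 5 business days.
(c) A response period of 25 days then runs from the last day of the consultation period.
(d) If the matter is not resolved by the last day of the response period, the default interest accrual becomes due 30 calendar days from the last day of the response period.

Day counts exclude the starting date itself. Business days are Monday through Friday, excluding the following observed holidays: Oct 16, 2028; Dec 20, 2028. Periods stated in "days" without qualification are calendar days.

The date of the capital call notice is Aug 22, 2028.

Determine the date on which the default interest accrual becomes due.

Dec 25, 2028

The last day of the funding period: 63 calendar days after Aug 22, 2028 is Oct 24, 2028.
From Tuesday, Oct 24, 2028, 5 business days (Oct 25, Oct 26, Oct 27, Oct 30, Oct 31, skipping weekends) brings us to Tuesday, Oct 31, 2028, which is the last day of the consultation period.
The last day of the response period: Oct 31, 2028 + 25 days = Nov 25, 2028.
Adding 30 calendar days to Nov 25, 2028 gives Dec 25, 2028, which is the date on which the default interest accrual becomes due.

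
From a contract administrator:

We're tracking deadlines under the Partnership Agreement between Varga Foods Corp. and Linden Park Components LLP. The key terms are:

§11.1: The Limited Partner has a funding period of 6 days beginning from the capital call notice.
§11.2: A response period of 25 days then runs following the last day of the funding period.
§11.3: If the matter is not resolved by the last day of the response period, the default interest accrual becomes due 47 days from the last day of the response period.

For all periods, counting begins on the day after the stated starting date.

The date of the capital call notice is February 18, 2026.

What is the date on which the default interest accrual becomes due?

The last day of the funding period: February 18, 2026 + 6 days = February 24, 2026.
Adding 25 calendar days to February 24, 2026 gives March 21, 2026, which is the last day of the response period.
The date on which the default interest accrual becomes due: 47 calendar days after March 21, 2026 is May 7, 2026.

May 7, 2026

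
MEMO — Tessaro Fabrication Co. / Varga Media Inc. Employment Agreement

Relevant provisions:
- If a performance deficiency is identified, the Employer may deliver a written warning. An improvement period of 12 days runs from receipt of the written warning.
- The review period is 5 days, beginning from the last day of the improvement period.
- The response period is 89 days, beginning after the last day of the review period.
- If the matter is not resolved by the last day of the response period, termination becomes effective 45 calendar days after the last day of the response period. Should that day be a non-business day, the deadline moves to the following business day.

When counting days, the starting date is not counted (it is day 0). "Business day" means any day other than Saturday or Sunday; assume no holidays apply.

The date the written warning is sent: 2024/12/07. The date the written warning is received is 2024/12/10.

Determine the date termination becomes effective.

2025/05/12

The last day of the improvement period: 2024/12/10 + 12 days = 2024/12/22.
The last day of the review period: 2024/12/22 + 5 days = 2024/12/27.
The last day of the response period: 2024/12/27 + 89 days = 2025/03/26.
Adding 45 calendar days to 2025/03/26 gives 2025/05/10, which is the date termination becomes effective. That falls on a Saturday, so it rolls to the next business day, Monday, 2025/05/12.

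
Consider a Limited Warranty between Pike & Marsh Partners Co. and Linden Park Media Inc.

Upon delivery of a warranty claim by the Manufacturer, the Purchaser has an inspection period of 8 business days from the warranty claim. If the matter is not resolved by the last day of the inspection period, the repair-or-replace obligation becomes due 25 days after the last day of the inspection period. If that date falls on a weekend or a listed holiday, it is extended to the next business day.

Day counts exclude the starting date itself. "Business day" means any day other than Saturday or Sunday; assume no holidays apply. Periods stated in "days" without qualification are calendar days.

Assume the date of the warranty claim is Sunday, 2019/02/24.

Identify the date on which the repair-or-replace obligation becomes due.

The last day of the inspection period: counting 8 business days from Sunday, 2019/02/24 (Feb 25, Feb 26, Feb 27, Feb 28, Mar 1, Mar 4, Mar 5, Mar 6, skipping weekends) reaches Wednesday, 2019/03/06.
The date on which the repair-or-replace obligation becomes due: 25 calendar days after 2019/03/06 is 2019/03/31. That falls on a Sunday, so it rolls to the next business day, Monday, 2019/04/01.

2019/04/01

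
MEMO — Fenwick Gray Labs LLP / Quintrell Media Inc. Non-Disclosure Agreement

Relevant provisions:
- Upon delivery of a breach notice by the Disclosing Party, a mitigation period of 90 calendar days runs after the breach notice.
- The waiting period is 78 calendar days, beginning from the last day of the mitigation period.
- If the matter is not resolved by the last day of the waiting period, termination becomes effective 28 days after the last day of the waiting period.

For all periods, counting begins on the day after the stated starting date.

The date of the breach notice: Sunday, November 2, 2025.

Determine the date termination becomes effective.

May 17, 2026

Adding 90 calendar days to November 2, 2025 gives January 31, 2026, which is the last day of the mitigation period.
The last day of the waiting period: 78 calendar days after January 31, 2026 is April 19, 2026.
The date termination becomes effective: 28 calendar days after April 19, 2026 is May 17, 2026.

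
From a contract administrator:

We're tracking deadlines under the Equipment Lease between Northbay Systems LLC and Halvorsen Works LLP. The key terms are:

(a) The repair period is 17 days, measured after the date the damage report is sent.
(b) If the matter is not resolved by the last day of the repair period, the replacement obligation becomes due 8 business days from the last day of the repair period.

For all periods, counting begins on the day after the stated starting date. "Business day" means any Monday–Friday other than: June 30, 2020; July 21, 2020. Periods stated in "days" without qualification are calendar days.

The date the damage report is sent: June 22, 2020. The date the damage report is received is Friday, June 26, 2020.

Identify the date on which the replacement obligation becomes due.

July 22, 2020

The last day of the repair period: 17 calendar days after June 22, 2020 is July 9, 2020.
The date on which the replacement obligation becomes due: counting 8 business days from Thursday, July 9, 2020 (Jul 10, Jul 13, Jul 14, Jul 15, Jul 16, Jul 17, Jul 20, Jul 22, skipping weekends and the listed holiday on Jul 21) reaches Wednesday, July 22, 2020.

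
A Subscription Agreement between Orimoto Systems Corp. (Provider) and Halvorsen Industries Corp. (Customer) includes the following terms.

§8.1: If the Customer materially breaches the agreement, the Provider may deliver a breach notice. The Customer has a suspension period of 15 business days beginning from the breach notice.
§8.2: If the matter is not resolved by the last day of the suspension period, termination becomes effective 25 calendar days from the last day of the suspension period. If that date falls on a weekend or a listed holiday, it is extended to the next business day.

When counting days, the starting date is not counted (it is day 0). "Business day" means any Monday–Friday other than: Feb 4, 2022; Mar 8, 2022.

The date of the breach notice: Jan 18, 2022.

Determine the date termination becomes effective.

The last day of the suspension period: 15 business days after Tuesday, Jan 18, 2022, skipping weekends and the listed holiday on Feb 4 — Jan 19, Jan 20, Jan 21, Jan 24, …, Feb 7, Feb 8, Feb 9 — lands on Wednesday, Feb 9, 2022.
Adding 25 calendar days to Feb 9, 2022 gives Mar 6, 2022, which is the date termination becomes effective. That falls on a Sunday, so it rolls to the next business day, Monday, Mar 7, 2022.

Mar 7, 2022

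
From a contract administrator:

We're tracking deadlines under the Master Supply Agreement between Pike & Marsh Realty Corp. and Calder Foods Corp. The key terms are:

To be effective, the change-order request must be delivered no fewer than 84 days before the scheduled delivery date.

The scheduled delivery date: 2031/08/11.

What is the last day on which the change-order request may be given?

2031/05/19

2031/08/11 minus 84 days is 2031/05/19.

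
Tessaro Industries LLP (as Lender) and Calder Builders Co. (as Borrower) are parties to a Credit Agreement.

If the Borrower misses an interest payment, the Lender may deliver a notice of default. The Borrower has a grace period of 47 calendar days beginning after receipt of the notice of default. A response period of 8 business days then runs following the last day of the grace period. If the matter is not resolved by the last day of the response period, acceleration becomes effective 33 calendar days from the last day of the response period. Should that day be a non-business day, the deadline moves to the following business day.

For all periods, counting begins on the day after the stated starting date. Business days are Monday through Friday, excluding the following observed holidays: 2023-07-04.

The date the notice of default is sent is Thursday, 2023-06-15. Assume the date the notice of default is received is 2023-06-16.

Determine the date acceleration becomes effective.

2023-09-18

The last day of the grace period: 2023-06-16 + 47 days = 2023-08-02.
The last day of the response period: 8 business days after Wednesday, 2023-08-02, skipping weekends — Aug 3, Aug 4, Aug 7, Aug 8, Aug 9, Aug 10, Aug 11, Aug 14 — lands on Monday, 2023-08-14.
The date acceleration becomes effective: 2023-08-14 + 33 days = 2023-09-16. That falls on a Saturday, so it rolls to the next business day, Monday, 2023-09-18.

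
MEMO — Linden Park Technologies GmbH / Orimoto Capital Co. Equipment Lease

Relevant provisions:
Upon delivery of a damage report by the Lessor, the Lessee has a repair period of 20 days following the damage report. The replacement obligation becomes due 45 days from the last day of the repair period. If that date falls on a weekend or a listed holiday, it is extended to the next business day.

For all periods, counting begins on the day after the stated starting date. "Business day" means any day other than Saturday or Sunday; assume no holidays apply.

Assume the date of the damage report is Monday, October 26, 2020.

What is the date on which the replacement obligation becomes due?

December 30, 2020

The last day of the repair period: 20 calendar days after October 26, 2020 is November 15, 2020.
The date on which the replacement obligation becomes due: November 15, 2020 + 45 days = December 30, 2020. December 30, 2020 is a Wednesday, so no roll-forward applies.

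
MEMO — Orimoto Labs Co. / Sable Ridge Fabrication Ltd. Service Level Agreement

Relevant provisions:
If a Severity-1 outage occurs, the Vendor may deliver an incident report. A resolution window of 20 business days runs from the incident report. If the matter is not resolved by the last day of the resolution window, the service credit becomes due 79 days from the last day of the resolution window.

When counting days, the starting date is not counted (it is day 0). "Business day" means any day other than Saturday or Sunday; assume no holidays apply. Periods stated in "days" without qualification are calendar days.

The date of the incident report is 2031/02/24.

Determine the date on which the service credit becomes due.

2031/06/11

The last day of the resolution window: 20 business days after Monday, 2031/02/24, skipping weekends — Feb 25, Feb 26, Feb 27, Feb 28, …, Mar 20, Mar 21, Mar 24 — lands on Monday, 2031/03/24.
The date on which the service credit becomes due: 2031/03/24 + 79 days = 2031/06/11.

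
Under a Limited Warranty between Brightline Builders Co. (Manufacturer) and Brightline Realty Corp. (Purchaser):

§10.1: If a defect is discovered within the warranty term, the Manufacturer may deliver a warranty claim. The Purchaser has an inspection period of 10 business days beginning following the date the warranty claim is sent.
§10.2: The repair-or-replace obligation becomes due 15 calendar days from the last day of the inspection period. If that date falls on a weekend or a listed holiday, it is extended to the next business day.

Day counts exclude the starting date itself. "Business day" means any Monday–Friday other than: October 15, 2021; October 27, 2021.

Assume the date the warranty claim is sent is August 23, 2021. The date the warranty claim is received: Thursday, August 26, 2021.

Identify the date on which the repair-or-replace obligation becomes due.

The last day of the inspection period: 10 business days after Monday, August 23, 2021, skipping weekends — Aug 24, Aug 25, Aug 26, Aug 27, Aug 30, Aug 31, Sep 1, Sep 2, Sep 3, Sep 6 — lands on Monday, September 6, 2021.
The date on which the repair-or-replace obligation becomes due: September 6, 2021 + 15 days = September 21, 2021. September 21, 2021 is a Tuesday and is not a listed holiday, so no roll-forward applies.

September 21, 2021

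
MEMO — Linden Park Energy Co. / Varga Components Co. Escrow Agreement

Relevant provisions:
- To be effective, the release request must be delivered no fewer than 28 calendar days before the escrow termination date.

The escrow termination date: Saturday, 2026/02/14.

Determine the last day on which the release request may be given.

2026/01/17

Counting back 28 calendar days from 2026/02/14 gives 2026/01/17.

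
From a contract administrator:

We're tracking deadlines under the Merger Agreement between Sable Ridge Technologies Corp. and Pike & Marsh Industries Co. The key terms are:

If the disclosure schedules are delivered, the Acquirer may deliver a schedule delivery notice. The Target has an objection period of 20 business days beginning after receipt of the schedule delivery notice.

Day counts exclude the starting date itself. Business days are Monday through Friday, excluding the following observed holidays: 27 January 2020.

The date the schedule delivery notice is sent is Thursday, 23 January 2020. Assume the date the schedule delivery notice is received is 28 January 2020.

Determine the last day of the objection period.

25 February 2020

From Tuesday, 28 January 2020, 20 business days (Jan 29, Jan 30, Jan 31, Feb 3, …, Feb 21, Feb 24, Feb 25, skipping weekends) brings us to Tuesday, 25 February 2020, which is the last day of the objection period.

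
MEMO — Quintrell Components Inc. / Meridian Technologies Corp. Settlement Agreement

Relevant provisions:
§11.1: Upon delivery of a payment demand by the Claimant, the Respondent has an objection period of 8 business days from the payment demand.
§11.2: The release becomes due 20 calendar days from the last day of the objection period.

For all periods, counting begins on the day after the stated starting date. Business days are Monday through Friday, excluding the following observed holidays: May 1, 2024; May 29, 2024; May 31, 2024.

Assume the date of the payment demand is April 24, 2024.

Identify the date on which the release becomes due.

The last day of the objection period: 8 business days after Wednesday, April 24, 2024, skipping weekends and the listed holiday on May 1 — Apr 25, Apr 26, Apr 29, Apr 30, May 2, May 3, May 6, May 7 — lands on Tuesday, May 7, 2024.
The date on which the release becomes due: 20 calendar days after May 7, 2024 is May 27, 2024.

May 27, 2024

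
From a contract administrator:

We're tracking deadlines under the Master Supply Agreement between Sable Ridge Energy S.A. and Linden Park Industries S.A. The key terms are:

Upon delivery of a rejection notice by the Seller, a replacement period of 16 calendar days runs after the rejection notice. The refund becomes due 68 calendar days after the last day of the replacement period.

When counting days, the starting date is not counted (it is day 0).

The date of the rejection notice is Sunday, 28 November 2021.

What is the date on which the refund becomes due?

The last day of the replacement period: 16 calendar days after 28 November 2021 is 14 December 2021.
Adding 68 calendar days to 14 December 2021 gives 20 February 2022, which is the date on which the refund becomes due.

20 February 2022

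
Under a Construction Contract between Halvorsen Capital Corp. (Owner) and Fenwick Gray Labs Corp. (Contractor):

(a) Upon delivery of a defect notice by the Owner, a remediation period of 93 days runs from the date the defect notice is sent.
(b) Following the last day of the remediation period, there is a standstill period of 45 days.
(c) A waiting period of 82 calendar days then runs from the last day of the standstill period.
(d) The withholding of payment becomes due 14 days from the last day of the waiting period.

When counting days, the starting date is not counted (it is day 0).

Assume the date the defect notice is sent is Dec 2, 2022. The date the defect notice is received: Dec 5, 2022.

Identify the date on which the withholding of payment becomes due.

Jul 24, 2023

The last day of the remediation period: Dec 2, 2022 + 93 days = Mar 5, 2023.
The last day of the standstill period: 45 calendar days after Mar 5, 2023 is Apr 19, 2023.
The last day of the waiting period: Apr 19, 2023 + 82 days = Jul 10, 2023.
The date on which the withholding of payment becomes due: 14 calendar days after Jul 10, 2023 is Jul 24, 2023.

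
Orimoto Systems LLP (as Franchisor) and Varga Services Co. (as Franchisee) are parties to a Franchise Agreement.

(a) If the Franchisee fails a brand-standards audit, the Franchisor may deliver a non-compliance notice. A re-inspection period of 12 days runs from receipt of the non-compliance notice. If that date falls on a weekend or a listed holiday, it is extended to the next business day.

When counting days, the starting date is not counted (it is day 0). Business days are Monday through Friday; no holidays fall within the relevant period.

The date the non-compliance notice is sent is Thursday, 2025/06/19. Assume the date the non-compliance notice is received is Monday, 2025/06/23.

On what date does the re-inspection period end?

2025/07/07

The last day of the re-inspection period: 2025/06/23 + 12 days = 2025/07/05. That falls on a Saturday, so it rolls to the next business day, Monday, 2025/07/07.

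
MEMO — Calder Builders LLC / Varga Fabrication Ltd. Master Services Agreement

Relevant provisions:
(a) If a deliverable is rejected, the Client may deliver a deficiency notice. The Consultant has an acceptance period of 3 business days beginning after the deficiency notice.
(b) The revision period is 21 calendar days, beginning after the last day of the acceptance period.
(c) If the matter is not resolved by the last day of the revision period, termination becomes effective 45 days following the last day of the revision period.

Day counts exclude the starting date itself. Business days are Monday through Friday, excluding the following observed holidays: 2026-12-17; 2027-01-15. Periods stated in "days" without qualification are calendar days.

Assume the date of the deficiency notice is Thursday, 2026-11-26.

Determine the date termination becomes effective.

From Thursday, 2026-11-26, 3 business days (Nov 27, Nov 30, Dec 1, skipping weekends) brings us to Tuesday, 2026-12-01, which is the last day of the acceptance period.
Adding 21 calendar days to 2026-12-01 gives 2026-12-22, which is the last day of the revision period.
The date termination becomes effective: 2026-12-22 + 45 days = 2027-02-05.

2027-02-05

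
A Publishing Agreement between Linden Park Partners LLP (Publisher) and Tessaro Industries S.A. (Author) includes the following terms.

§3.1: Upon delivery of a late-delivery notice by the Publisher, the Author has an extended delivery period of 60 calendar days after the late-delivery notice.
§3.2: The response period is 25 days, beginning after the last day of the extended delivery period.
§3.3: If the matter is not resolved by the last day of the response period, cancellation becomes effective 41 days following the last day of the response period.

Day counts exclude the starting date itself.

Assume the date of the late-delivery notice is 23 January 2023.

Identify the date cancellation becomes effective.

Adding 60 calendar days to 23 January 2023 gives 24 March 2023, which is the last day of the extended delivery period.
The last day of the response period: 24 March 2023 + 25 days = 18 April 2023.
The date cancellation becomes effective: 41 calendar days after 18 April 2023 is 29 May 2023.

29 May 2023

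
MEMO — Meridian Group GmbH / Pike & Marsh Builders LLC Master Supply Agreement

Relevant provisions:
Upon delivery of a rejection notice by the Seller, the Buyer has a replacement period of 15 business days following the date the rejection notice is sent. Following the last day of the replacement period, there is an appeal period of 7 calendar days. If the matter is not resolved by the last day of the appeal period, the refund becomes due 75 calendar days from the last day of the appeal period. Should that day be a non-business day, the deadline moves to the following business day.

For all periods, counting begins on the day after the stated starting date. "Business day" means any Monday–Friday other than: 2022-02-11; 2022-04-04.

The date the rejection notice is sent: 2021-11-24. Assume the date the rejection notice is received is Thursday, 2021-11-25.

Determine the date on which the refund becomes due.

2022-03-07

The last day of the replacement period: counting 15 business days from Wednesday, 2021-11-24 (Nov 25, Nov 26, Nov 29, Nov 30, …, Dec 13, Dec 14, Dec 15, skipping weekends) reaches Wednesday, 2021-12-15.
Adding 7 calendar days to 2021-12-15 gives 2021-12-22, which is the last day of the appeal period.
Adding 75 calendar days to 2021-12-22 gives 2022-03-07, which is the date on which the refund becomes due. 2022-03-07 is a Monday and is not a listed holiday, so no roll-forward applies.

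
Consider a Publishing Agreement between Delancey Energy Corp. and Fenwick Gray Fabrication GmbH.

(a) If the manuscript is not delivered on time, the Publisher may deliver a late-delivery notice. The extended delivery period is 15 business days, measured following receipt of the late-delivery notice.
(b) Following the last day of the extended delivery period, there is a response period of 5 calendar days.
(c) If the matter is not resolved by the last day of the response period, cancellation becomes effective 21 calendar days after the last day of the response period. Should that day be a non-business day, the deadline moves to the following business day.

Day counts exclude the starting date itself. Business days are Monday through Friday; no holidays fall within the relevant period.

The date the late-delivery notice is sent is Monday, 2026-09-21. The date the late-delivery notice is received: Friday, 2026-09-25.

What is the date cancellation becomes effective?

2026-11-11

From Friday, 2026-09-25, 15 business days (Sep 28, Sep 29, Sep 30, Oct 1, …, Oct 14, Oct 15, Oct 16, skipping weekends) brings us to Friday, 2026-10-16, which is the last day of the extended delivery period.
Adding 5 calendar days to 2026-10-16 gives 2026-10-21, which is the last day of the response period.
The date cancellation becomes effective: 2026-10-21 + 21 days = 2026-11-11. 2026-11-11 is a Wednesday, so no roll-forward applies.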